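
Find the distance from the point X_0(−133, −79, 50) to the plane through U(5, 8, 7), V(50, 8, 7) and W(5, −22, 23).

3

UV = (45, 0, 0) and UW = (0, −30, 16), so a normal is n = UV × UW = (0, −720, −1350).
n = (0, −720, −1350); n·P − (-15210) = 4590; |n| = 1530; distance = 4590/1530 = 3.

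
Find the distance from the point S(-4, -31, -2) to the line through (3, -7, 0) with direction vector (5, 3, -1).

Direction vector d = (5, 3, -1).
AP = (-7, -24, -2), and AP × d = (30, -17, 99).
|AP × d|² = 10990 and |d|² = 35, so the distance is √(10990/35) = √314.

√314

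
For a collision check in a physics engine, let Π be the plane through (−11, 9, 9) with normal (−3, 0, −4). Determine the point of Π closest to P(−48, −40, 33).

n = (−3, 0, −4), |n|² = 25, and n·P − (-3) = 15.
t = 15/25 = 3/5, so the foot is P − t·n = (−48, −40, 33) − (3/5)·(−3, 0, −4) = (−231/5, −40, 177/5).

(-231/5, -40, 177/5)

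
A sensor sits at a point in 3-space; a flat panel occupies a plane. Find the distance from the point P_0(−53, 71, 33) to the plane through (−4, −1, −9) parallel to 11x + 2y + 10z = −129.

Parallel planes share the normal n = (11, 2, 10); since (−4, −1, −9) lies on the plane, its equation is 11x + 2y + 10z = -136.
d = |11·(-53) + 2·71 + 10·33 − (-136)| / √(121 + 4 + 100) = |25| / 15 = 5/3.

5/3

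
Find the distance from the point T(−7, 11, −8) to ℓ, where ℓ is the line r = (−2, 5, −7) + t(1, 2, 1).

Direction vector d = (1, 2, 1).
AP = (−5, 6, −1); AP·d = 6, |AP|² = 62, |d|² = 6.
distance² = |AP|² − (AP·d)²/|d|² = 62 − 36/6 = 56, so the distance is 2√14.

2√14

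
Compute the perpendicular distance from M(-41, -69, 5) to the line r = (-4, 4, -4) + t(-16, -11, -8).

Direction vector d = (-16, -11, -8).
AP = (-37, -73, 9), and AP × d = (683, -440, -761).
|AP × d|² = 1239210 and |d|² = 441, so the distance is √(1239210/441) = √2810.

√2810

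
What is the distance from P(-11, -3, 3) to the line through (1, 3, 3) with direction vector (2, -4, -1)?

6√5

Direction vector d = (2, -4, -1).
AP = (-12, -6, 0), and AP × d = (6, -12, 60).
|AP × d|² = 3780 and |d|² = 21, so the distance is √(3780/21) = √180 = 6√5.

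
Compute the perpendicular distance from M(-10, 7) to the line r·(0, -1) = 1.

8

d = |0·(-10) + (-1)·7 − 1| / √(0 + 1) = |-8|/1 = 8.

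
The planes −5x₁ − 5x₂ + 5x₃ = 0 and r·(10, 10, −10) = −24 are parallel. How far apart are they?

4√3/5

Divide the second equation by -2 to match normals: −5x₁ − 5x₂ + 5x₃ = 12.
With common normal n = (−5, −5, 5) (|n| = 5√3), the distance is |0 − 12|/|n| = 12/(5√3) = 4√3/5.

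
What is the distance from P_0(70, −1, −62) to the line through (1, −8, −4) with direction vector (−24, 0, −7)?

√5674

Direction vector d = (−24, 0, −7).
AP = (69, 7, −58); AP·d = -1250, |AP|² = 8174, |d|² = 625.
distance² = |AP|² − (AP·d)²/|d|² = 8174 − 1562500/625 = 5674, so the distance is √5674.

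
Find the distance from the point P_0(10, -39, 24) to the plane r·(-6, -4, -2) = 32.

n = (-6, -4, -2); n·P − 32 = 16; |n| = 2√14; distance = 16/(2√14) = 4√14/7.

4√14/7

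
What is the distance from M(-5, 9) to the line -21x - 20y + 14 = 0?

d = |(-21)·(-5) + (-20)·9 − (-14)| / √(441 + 400) = |-61|/29 = 61/29.

61/29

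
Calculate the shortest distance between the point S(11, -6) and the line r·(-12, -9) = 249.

109/5

d = |(-12)·11 + (-9)·(-6) − 249| / √(144 + 81) = |-327|/15 = 109/5.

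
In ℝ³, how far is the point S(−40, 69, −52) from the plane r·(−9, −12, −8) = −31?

Normal vector n = (−9, −12, −8), and n·(−40, 69, −52) − (−31) = −21.
|n| = √(81 + 144 + 64) = 17, so the distance is |-21|/17 = 21/17.

21/17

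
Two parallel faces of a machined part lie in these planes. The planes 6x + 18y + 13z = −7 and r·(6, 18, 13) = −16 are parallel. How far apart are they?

9/23

With common normal n = (6, 18, 13) (|n| = 23), the distance is |(-7) − (-16)|/|n| = 9/23.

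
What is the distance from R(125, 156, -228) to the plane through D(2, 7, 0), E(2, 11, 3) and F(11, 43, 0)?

9

DE = (0, 4, 3) and DF = (9, 36, 0), so a normal is n = DE × DF = (-108, 27, -36).
Then n·(125, 156, -228) - (-27) = -1053.
|n| = √(11664 + 729 + 1296) = 117, so the distance is |-1053|/117 = 9.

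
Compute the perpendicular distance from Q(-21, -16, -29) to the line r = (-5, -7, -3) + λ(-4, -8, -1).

√689

Direction vector d = (-4, -8, -1).
AP = (-16, -9, -26); AP·d = 162, |AP|² = 1013, |d|² = 81.
distance² = |AP|² − (AP·d)²/|d|² = 1013 − 26244/81 = 689, so the distance is √689.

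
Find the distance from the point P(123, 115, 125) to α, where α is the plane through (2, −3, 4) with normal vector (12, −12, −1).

5

The plane has equation n·(r − (2, −3, 4)) = 0, i.e. n·r = 56.
Then n·(123, 115, 125) − 56 = −85.
|n| = √(144 + 144 + 1) = 17, so the distance is |-85|/17 = 5.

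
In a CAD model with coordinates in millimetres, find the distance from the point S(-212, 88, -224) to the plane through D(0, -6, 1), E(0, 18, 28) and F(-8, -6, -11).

6

DE = (0, 24, 27) and DF = (-8, 0, -12), so a normal is n = DE × DF = (-288, -216, 192).
d = |(-288)·(-212) + (-216)·88 + 192·(-224) − 1488| / √(82944 + 46656 + 36864) = |-2448| / 408 = 6.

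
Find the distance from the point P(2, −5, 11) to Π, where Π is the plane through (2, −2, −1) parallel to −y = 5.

3

Parallel planes share the normal n = (0, −1, 0); since (2, −2, −1) lies on the plane, its equation is −y = 2.
Then n·(2, −5, 11) − 2 = 3.
|n| = √(0 + 1 + 0) = 1, so the distance is |3|/1 = 3.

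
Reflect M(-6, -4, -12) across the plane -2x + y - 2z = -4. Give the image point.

(10, -12, 4)

n = (-2, 1, -2), |n|² = 9, n·M − (-4) = 36, so t = 36/9 = 4.
Foot F = M − 4·n = (2, -8, -4); the reflection is 2F − M = (10, -12, 4).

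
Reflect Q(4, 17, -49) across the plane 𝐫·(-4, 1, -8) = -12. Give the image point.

n = (-4, 1, -8), |n|² = 81, n·Q − (-12) = 405, so t = 405/81 = 5.
Foot F = Q − 5·n = (24, 12, -9); the reflection is 2F − Q = (44, 7, 31).

(44, 7, 31)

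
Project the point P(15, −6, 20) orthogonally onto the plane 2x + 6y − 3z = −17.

The perpendicular from P has direction n = (2, 6, −3): r = (15, −6, 20) + μ(2, 6, −3).
Substitute into the plane: n·(P + μn) = -17 gives -66 + 49μ = -17, so μ = 1.
Foot = (15, −6, 20) + 1·(2, 6, −3) = (17, 0, 17).

(17, 0, 17)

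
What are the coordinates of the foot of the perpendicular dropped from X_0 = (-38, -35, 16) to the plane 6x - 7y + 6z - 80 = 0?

(-436/11, -364/11, 158/11)

n = (6, -7, 6), |n|² = 121, and n·X_0 − 80 = 33.
t = 33/121 = 3/11, so the foot is X_0 − t·n = (-38, -35, 16) − (3/11)·(6, -7, 6) = (-436/11, -364/11, 158/11).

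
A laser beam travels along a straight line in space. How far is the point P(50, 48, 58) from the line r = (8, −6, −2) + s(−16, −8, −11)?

6√34

Direction vector d = (−16, −8, −11).
AP = (42, 54, 60), and AP × d = (−114, −498, 528).
|AP × d|² = 539784 and |d|² = 441, so the distance is √(539784/441) = √1224 = 6√34.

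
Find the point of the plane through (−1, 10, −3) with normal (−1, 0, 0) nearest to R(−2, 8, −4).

(-1, 8, -4)

n = (−1, 0, 0), |n|² = 1, and n·R − 1 = 1.
t = 1/1 = 1, so the foot is R − t·n = (−2, 8, −4) − 1·(−1, 0, 0) = (−1, 8, −4).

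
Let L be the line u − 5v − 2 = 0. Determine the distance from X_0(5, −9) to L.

d = |1·5 + (-5)·(-9) − 2| / √(1 + 25) = |48|/√26 = 48/√26.

48/√26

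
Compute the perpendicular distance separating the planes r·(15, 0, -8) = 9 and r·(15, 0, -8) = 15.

With common normal n = (15, 0, -8) (|n| = 17), the distance is |9 − 15|/|n| = 6/17.

6/17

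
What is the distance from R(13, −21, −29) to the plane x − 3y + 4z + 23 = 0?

n = (1, −3, 4); n·P − (-23) = -17; |n| = √26; distance = 17/√26.

17√26/26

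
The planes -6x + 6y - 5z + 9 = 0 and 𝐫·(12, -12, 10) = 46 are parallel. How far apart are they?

14√97/97

Divide the second equation by -2 to match normals: -6x + 6y - 5z = -23.
With common normal n = (-6, 6, -5) (|n| = √97), the distance is |(-9) − (-23)|/|n| = 14/√97 = 14√97/97.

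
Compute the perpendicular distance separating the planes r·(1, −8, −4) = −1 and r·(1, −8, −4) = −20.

With common normal n = (1, −8, −4) (|n| = 9), the distance is |(-1) − (-20)|/|n| = 19/9.

19/9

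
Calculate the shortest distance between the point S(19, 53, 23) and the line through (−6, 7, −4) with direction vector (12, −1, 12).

Direction vector d = (12, −1, 12).
AP = (25, 46, 27), and AP × d = (579, 24, −577).
|AP × d|² = 668746 and |d|² = 289, so the distance is √(668746/289) = √2314.

√2314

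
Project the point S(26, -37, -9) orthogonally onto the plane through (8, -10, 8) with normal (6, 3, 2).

(188/7, -256/7, -61/7)

n = (6, 3, 2), |n|² = 49, and n·S − 34 = -7.
t = -7/49 = -1/7, so the foot is S − t·n = (26, -37, -9) − (-1/7)·(6, 3, 2) = (188/7, -256/7, -61/7).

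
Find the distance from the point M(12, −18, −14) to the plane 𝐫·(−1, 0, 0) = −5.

d = |(-1)·12 − (-5)| / √(1 + 0 + 0) = |-7| / 1 = 7.

7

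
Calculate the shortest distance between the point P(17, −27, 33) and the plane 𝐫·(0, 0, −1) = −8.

n = (0, 0, −1); n·P − (-8) = -25; |n| = 1; distance = 25/1 = 25.

25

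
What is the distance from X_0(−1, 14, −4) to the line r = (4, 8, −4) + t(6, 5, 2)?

√61

Direction vector d = (6, 5, 2).
AP = (−5, 6, 0), and AP × d = (12, 10, −61).
|AP × d|² = 3965 and |d|² = 65, so the distance is √(3965/65) = √61.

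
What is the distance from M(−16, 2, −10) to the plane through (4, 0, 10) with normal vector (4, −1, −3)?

The plane has equation n·(r − (4, 0, 10)) = 0, i.e. n·r = -14.
n = (4, −1, −3); n·P − (-14) = -22; |n| = √26; distance = 22/√26 = 11√26/13.

22/√26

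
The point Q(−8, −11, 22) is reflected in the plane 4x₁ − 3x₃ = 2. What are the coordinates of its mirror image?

(24, -11, -2)

n = (4, 0, −3), |n|² = 25, n·Q − 2 = -100, so t = -100/25 = -4.
Foot F = Q − (-4)·n = (8, −11, 10); the reflection is 2F − Q = (24, −11, −2).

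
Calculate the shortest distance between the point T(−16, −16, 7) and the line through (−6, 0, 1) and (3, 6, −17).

14

A direction vector is d = (9, 6, −18).
AP = (−10, −16, 6); AP·d = -294, |AP|² = 392, |d|² = 441.
distance² = |AP|² − (AP·d)²/|d|² = 392 − 86436/441 = 196, so the distance is 14.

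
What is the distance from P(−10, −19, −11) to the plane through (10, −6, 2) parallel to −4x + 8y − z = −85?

Parallel planes share the normal n = (−4, 8, −1); since (10, −6, 2) lies on the plane, its equation is −4x + 8y − z = -90.
n = (−4, 8, −1); n·P − (-90) = -11; |n| = 9; distance = 11/9.

11/9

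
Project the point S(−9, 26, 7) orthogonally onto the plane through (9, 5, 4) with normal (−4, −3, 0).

n = (−4, −3, 0), |n|² = 25, and n·S − (-51) = 9.
t = 9/25, so the foot is S − t·n = (−9, 26, 7) − (9/25)·(−4, −3, 0) = (−189/25, 677/25, 7).

(-189/25, 677/25, 7)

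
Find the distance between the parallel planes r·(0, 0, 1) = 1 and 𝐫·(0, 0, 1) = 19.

Both planes have normal n = (0, 0, 1), |n| = 1. Any point on the first plane is at distance |19 − 1|/|n| = 18/1 = 18 from the second.

18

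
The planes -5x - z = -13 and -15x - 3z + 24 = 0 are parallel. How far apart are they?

5/√26

Divide the second equation by 3 to match normals: -5x - z = -8.
Both planes have normal n = (-5, 0, -1), |n| = √26. Any point on the first plane is at distance |(-8) − (-13)|/|n| = 5/√26 from the second.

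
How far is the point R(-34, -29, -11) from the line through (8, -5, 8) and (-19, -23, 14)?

A direction vector is d = (-27, -18, 6).
AP = (-42, -24, -19); AP·d = 1452, |AP|² = 2701, |d|² = 1089.
distance² = |AP|² − (AP·d)²/|d|² = 2701 − 2108304/1089 = 765, so the distance is 3√85.

3√85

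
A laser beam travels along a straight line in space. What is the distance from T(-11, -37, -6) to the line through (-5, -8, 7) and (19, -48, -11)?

√421

A direction vector is d = (24, -40, -18).
AP = (-6, -29, -13); AP·d = 1250, |AP|² = 1046, |d|² = 2500.
distance² = |AP|² − (AP·d)²/|d|² = 1046 − 1562500/2500 = 421, so the distance is √421.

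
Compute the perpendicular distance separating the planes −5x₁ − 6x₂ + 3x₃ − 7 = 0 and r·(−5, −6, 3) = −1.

8/√70

With common normal n = (−5, −6, 3) (|n| = √70), the distance is |7 − (-1)|/|n| = 8/√70 = 4√70/35.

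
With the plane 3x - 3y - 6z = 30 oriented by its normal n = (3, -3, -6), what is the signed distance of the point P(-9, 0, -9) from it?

n·P − 30 = -3.
|n| = 3√6, so the signed distance is -√6/6.

-√6/6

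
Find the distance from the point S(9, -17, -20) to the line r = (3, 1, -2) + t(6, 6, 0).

Direction vector d = (6, 6, 0).
AP = (6, -18, -18); AP·d = -72, |AP|² = 684, |d|² = 72.
distance² = |AP|² − (AP·d)²/|d|² = 684 − 5184/72 = 612, so the distance is 6√17.

6√17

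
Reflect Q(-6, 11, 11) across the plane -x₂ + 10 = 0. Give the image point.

With n = (0, -1, 0), the signed offset is (n·Q − (-10))/|n|² = -1/1 = -1.
Q' = Q − 2t·n = (-6, 11, 11) − (-2)·(0, -1, 0) = (-6, 9, 11).

(-6, 9, 11)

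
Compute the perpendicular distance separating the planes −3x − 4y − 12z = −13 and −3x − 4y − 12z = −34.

21/13

With common normal n = (−3, −4, −12) (|n| = 13), the distance is |(-13) − (-34)|/|n| = 21/13.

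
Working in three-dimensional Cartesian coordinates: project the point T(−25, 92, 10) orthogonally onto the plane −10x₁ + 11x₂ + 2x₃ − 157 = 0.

(25, 37, 0)

The perpendicular from T has direction n = (−10, 11, 2): r = (−25, 92, 10) + t(−10, 11, 2).
Substitute into the plane: n·(T + tn) = 157 gives 1282 + 225t = 157, so t = -5.
Foot = (−25, 92, 10) + (-5)·(−10, 11, 2) = (25, 37, 0).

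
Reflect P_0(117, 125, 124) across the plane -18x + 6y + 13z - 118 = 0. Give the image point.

(2907/23, 2803/23, 2696/23)

n = (-18, 6, 13), |n|² = 529, n·P_0 − 118 = 138, so t = 138/529 = 6/23.
Foot F = P_0 − (6/23)·n = (2799/23, 2839/23, 2774/23); the reflection is 2F − P_0 = (2907/23, 2803/23, 2696/23).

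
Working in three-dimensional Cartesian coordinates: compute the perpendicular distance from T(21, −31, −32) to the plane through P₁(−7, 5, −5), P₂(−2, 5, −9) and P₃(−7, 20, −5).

23√41/41

P₁P₂ = (5, 0, −4) and P₁P₃ = (0, 15, 0), so a normal is n = P₁P₂ × P₁P₃ = (60, 0, 75).
Then n·(21, −31, −32) − (−795) = −345.
|n| = √(3600 + 0 + 5625) = 15√41, so the distance is |-345|/(15√41) = 23/√41.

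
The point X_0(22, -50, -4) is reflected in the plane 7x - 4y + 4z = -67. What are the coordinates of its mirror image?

With n = (7, -4, 4), the signed offset is (n·X_0 − (-67))/|n|² = 405/81 = 5.
X_0' = X_0 − 2t·n = (22, -50, -4) − 10·(7, -4, 4) = (-48, -10, -44).

(-48, -10, -44)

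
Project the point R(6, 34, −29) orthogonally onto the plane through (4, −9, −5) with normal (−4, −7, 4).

(-14, -1, -9)

n = (−4, −7, 4), |n|² = 81, and n·R − 27 = -405.
t = -405/81 = -5, so the foot is R − t·n = (6, 34, −29) − (-5)·(−4, −7, 4) = (−14, −1, −9).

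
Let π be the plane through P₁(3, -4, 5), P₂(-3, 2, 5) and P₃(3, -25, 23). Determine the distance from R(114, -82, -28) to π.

3

P₁P₂ = (-6, 6, 0) and P₁P₃ = (0, -21, 18), so a normal is n = P₁P₂ × P₁P₃ = (108, 108, 126).
n = (108, 108, 126); n·P − 522 = -594; |n| = 198; distance = 594/198 = 3.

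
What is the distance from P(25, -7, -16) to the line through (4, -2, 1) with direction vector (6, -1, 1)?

√413

Direction vector d = (6, -1, 1).
AP = (21, -5, -17), and AP × d = (-22, -123, 9).
|AP × d|² = 15694 and |d|² = 38, so the distance is √(15694/38) = √413.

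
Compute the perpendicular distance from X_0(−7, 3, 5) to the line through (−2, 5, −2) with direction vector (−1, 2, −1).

Direction vector d = (−1, 2, −1).
AP = (−5, −2, 7), and AP × d = (−12, −12, −12).
|AP × d|² = 432 and |d|² = 6, so the distance is √(432/6) = √72 = 6√2.

6√2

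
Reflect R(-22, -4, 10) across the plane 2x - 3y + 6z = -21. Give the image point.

n = (2, -3, 6), |n|² = 49, n·R − (-21) = 49, so t = 49/49 = 1.
Foot F = R − 1·n = (-24, -1, 4); the reflection is 2F − R = (-26, 2, -2).

(-26, 2, -2)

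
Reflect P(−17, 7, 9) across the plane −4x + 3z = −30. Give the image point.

(23, 7, -21)

With n = (−4, 0, 3), the signed offset is (n·P − (-30))/|n|² = 125/25 = 5.
P' = P − 2t·n = (−17, 7, 9) − 10·(−4, 0, 3) = (23, 7, −21).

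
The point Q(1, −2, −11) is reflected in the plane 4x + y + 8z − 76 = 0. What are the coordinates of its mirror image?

(17, 2, 21)

n = (4, 1, 8), |n|² = 81, n·Q − 76 = -162, so t = -162/81 = -2.
Foot F = Q − (-2)·n = (9, 0, 5); the reflection is 2F − Q = (17, 2, 21).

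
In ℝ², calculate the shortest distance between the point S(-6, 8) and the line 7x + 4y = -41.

31/√65

The normal to the line is n = (7, 4) with |n| = √65.
|n·S − (-41)| = |-10 − (-41)| = 31, so the distance is 31/√65 = 31√65/65.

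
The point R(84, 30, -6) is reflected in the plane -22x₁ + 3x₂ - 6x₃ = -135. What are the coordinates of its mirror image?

(-48, 48, -42)

n = (-22, 3, -6), |n|² = 529, n·R − (-135) = -1587, so t = -1587/529 = -3.
Foot F = R − (-3)·n = (18, 39, -24); the reflection is 2F − R = (-48, 48, -42).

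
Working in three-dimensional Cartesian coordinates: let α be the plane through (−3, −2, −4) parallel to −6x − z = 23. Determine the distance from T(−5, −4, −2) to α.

10√37/37

Parallel planes share the normal n = (−6, 0, −1); since (−3, −2, −4) lies on the plane, its equation is −6x − z = 22.
d = |(-6)·(-5) + (-1)·(-2) − 22| / √(36 + 0 + 1) = |10| / √37 = 10/√37.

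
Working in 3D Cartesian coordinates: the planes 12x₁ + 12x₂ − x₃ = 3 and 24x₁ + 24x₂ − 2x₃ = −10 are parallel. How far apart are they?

Divide the second equation by 2 to match normals: 12x₁ + 12x₂ − x₃ = -5.
With common normal n = (12, 12, −1) (|n| = 17), the distance is |3 − (-5)|/|n| = 8/17.

8/17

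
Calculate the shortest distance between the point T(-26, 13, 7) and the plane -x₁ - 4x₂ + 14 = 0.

12/√17

d = |(-1)·(-26) + (-4)·13 − (-14)| / √(1 + 16 + 0) = |-12| / √17 = 12√17/17.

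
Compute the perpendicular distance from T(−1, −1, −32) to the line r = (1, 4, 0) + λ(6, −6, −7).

√569

Direction vector d = (6, −6, −7).
AP = (−2, −5, −32); AP·d = 242, |AP|² = 1053, |d|² = 121.
distance² = |AP|² − (AP·d)²/|d|² = 1053 − 58564/121 = 569, so the distance is √569.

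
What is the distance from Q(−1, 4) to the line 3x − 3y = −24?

3/√2

The normal to the line is n = (3, −3) with |n| = 3√2.
|n·Q − (-24)| = |-15 − (-24)| = 9, so the distance is 9/(3√2) = 3/√2.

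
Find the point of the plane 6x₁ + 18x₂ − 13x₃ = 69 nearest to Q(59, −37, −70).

(53, -55, -57)

n = (6, 18, −13), |n|² = 529, and n·Q − 69 = 529.
t = 529/529 = 1, so the foot is Q − t·n = (59, −37, −70) − 1·(6, 18, −13) = (53, −55, −57).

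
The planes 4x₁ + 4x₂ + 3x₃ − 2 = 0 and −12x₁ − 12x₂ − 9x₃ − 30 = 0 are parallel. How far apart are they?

12√41/41

Divide the second equation by -3 to match normals: 4x₁ + 4x₂ + 3x₃ = -10.
With common normal n = (4, 4, 3) (|n| = √41), the distance is |2 − (-10)|/|n| = 12/√41.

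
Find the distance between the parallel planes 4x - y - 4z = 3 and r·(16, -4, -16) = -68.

Divide the second equation by 4 to match normals: 4x - y - 4z = -17.
With common normal n = (4, -1, -4) (|n| = √33), the distance is |3 − (-17)|/|n| = 20/√33 = 20√33/33.

20/√33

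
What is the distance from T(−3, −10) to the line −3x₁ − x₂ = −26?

d = |(-3)·(-3) + (-1)·(-10) − (-26)| / √(9 + 1) = |45|/√10 = 45/√10.

9√10/2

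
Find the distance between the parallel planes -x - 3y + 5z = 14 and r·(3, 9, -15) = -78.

Divide the second equation by -3 to match normals: -x - 3y + 5z = 26.
With common normal n = (-1, -3, 5) (|n| = √35), the distance is |14 − 26|/|n| = 12/√35 = 12√35/35.

12/√35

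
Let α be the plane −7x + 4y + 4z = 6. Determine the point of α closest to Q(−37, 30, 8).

(-2, 10, -12)

n = (−7, 4, 4), |n|² = 81, and n·Q − 6 = 405.
t = 405/81 = 5, so the foot is Q − t·n = (−37, 30, 8) − 5·(−7, 4, 4) = (−2, 10, −12).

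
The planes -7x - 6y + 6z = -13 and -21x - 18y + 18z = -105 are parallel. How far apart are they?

Divide the second equation by 3 to match normals: -7x - 6y + 6z = -35.
With common normal n = (-7, -6, 6) (|n| = 11), the distance is |(-13) − (-35)|/|n| = 22/11 = 2.

2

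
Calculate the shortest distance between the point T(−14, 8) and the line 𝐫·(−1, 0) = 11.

The normal to the line is n = (−1, 0) with |n| = 1.
|n·T − 11| = |14 − 11| = 3, so the distance is 3/1 = 3.

3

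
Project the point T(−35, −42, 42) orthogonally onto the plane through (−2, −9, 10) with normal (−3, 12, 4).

n = (−3, 12, 4), |n|² = 169, and n·T − (-62) = -169.
t = -169/169 = -1, so the foot is T − t·n = (−35, −42, 42) − (-1)·(−3, 12, 4) = (−38, −30, 46).

(-38, -30, 46)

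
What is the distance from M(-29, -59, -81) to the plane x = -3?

Normal vector n = (1, 0, 0), and n·(-29, -59, -81) - (-3) = -26.
|n| = √(1 + 0 + 0) = 1, so the distance is |-26|/1 = 26.

26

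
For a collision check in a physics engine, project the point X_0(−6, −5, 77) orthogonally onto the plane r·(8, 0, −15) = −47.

The perpendicular from X_0 has direction n = (8, 0, −15): r = (−6, −5, 77) + t(8, 0, −15).
Substitute into the plane: n·(X_0 + tn) = -47 gives -1203 + 289t = -47, so t = 4.
Foot = (−6, −5, 77) + 4·(8, 0, −15) = (26, −5, 17).

(26, -5, 17)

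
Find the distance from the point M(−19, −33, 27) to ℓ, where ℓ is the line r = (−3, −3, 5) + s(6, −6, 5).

2√313

Direction vector d = (6, −6, 5).
AP = (−16, −30, 22); AP·d = 194, |AP|² = 1640, |d|² = 97.
distance² = |AP|² − (AP·d)²/|d|² = 1640 − 37636/97 = 1252, so the distance is 2√313.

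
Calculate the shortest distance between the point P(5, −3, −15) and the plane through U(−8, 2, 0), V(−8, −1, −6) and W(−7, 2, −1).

4√6/3

UV = (0, −3, −6) and UW = (1, 0, −1), so a normal is n = UV × UW = (3, −6, 3).
Then n·(5, −3, −15) − (−36) = 24.
|n| = √(9 + 36 + 9) = 3√6, so the distance is |24|/(3√6) = 4√6/3.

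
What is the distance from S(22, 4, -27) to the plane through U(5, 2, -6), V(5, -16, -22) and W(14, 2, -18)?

UV = (0, -18, -16) and UW = (9, 0, -12), so a normal is n = UV × UW = (216, -144, 162).
Then n·(22, 4, -27) - (-180) = -18.
|n| = √(46656 + 20736 + 26244) = 306, so the distance is |-18|/306 = 1/17.

1/17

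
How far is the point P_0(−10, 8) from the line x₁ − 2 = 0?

12

d = |1·(-10) + 0·8 − 2| / √(1 + 0) = |-12|/1 = 12.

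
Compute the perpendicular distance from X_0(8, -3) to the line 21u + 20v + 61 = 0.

169/29

d = |21·8 + 20·(-3) − (-61)| / √(441 + 400) = |169|/29 = 169/29.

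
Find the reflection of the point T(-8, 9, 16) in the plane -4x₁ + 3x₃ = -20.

(24, 9, -8)

With n = (-4, 0, 3), the signed offset is (n·T − (-20))/|n|² = 100/25 = 4.
T' = T − 2t·n = (-8, 9, 16) − 8·(-4, 0, 3) = (24, 9, -8).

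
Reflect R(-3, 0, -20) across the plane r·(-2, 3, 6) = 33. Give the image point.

n = (-2, 3, 6), |n|² = 49, n·R − 33 = -147, so t = -147/49 = -3.
Foot F = R − (-3)·n = (-9, 9, -2); the reflection is 2F − R = (-15, 18, 16).

(-15, 18, 16)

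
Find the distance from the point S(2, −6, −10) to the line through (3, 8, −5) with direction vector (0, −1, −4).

√154

Direction vector d = (0, −1, −4).
AP = (−1, −14, −5); AP·d = 34, |AP|² = 222, |d|² = 17.
distance² = |AP|² − (AP·d)²/|d|² = 222 − 1156/17 = 154, so the distance is √154.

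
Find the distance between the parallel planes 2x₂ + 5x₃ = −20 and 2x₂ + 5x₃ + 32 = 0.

12/√29

Both planes have normal n = (0, 2, 5), |n| = √29. Any point on the first plane is at distance |(-32) − (-20)|/|n| = 12/√29 = 12√29/29 from the second.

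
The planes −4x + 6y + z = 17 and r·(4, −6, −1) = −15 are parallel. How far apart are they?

Divide the second equation by -1 to match normals: −4x + 6y + z = 15.
Both planes have normal n = (−4, 6, 1), |n| = √53. Any point on the first plane is at distance |15 − 17|/|n| = 2/√53 = 2√53/53 from the second.

2√53/53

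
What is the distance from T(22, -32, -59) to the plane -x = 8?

30

Normal vector n = (-1, 0, 0), and n·(22, -32, -59) - 8 = -30.
|n| = √(1 + 0 + 0) = 1, so the distance is |-30|/1 = 30.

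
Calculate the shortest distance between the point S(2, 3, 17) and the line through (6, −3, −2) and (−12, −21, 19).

A direction vector is d = (−18, −18, 21).
AP = (−4, 6, 19), and AP × d = (468, −258, 180).
|AP × d|² = 317988 and |d|² = 1089, so the distance is √(317988/1089) = √292 = 2√73.

2√73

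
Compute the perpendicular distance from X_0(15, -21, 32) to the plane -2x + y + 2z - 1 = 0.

Normal vector n = (-2, 1, 2), and n·(15, -21, 32) - 1 = 12.
|n| = √(4 + 1 + 4) = 3, so the distance is |12|/3 = 4.

4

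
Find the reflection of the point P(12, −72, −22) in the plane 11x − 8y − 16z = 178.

n = (11, −8, −16), |n|² = 441, n·P − 178 = 882, so t = 882/441 = 2.
Foot F = P − 2·n = (−10, −56, 10); the reflection is 2F − P = (−32, −40, 42).

(-32, -40, 42)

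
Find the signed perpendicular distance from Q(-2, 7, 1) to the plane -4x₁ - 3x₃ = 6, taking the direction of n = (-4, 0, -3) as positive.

n·Q − 6 = -1.
|n| = 5, so the signed distance is -1/5.

-1/5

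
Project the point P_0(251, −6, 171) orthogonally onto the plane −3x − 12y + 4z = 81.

(3245/13, -150/13, 2247/13)

The perpendicular from P_0 has direction n = (−3, −12, 4): r = (251, −6, 171) + λ(−3, −12, 4).
Substitute into the plane: n·(P_0 + λn) = 81 gives 3 + 169λ = 81, so λ = 6/13.
Foot = (251, −6, 171) + (6/13)·(−3, −12, 4) = (3245/13, −150/13, 2247/13).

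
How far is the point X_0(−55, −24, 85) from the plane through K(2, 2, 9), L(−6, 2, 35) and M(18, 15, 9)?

1

KL = (−8, 0, 26) and KM = (16, 13, 0), so a normal is n = KL × KM = (−338, 416, −104).
n = (−338, 416, −104); n·P − (-780) = 546; |n| = 546; distance = 546/546 = 1.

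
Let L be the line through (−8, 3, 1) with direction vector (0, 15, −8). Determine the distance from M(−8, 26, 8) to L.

17

Direction vector d = (0, 15, −8).
AP = (0, 23, 7); AP·d = 289, |AP|² = 578, |d|² = 289.
distance² = |AP|² − (AP·d)²/|d|² = 578 − 83521/289 = 289, so the distance is 17.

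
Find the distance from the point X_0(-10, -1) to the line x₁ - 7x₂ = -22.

19/(5√2)

d = |1·(-10) + (-7)·(-1) − (-22)| / √(1 + 49) = |19|/(5√2) = 19/(5√2).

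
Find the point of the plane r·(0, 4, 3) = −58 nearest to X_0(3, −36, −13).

n = (0, 4, 3), |n|² = 25, and n·X_0 − (-58) = -125.
t = -125/25 = -5, so the foot is X_0 − t·n = (3, −36, −13) − (-5)·(0, 4, 3) = (3, −16, 2).

(3, -16, 2)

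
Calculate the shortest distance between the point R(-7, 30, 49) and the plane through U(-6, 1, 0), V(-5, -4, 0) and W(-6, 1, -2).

UV = (1, -5, 0) and UW = (0, 0, -2), so a normal is n = UV × UW = (10, 2, 0).
Then n·(-7, 30, 49) - (-58) = 48.
|n| = √(100 + 4 + 0) = 2√26, so the distance is |48|/(2√26) = 24/√26.

12√26/13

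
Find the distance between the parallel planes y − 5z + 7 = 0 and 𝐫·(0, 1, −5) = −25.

18/√26

Both planes have normal n = (0, 1, −5), |n| = √26. Any point on the first plane is at distance |(-25) − (-7)|/|n| = 18/√26 from the second.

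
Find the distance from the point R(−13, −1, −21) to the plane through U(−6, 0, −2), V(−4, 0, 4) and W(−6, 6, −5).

UV = (2, 0, 6) and UW = (0, 6, −3), so a normal is n = UV × UW = (−36, 6, 12).
n = (−36, 6, 12); n·P − 192 = 18; |n| = 6√41; distance = 18/(6√41) = 3√41/41.

3√41/41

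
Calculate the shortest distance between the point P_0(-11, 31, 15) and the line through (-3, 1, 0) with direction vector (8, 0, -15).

30

Direction vector d = (8, 0, -15).
AP = (-8, 30, 15); AP·d = -289, |AP|² = 1189, |d|² = 289.
distance² = |AP|² − (AP·d)²/|d|² = 1189 − 83521/289 = 900, so the distance is 30.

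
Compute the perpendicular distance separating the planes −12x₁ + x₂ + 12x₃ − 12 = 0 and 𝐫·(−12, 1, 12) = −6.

18/17

With common normal n = (−12, 1, 12) (|n| = 17), the distance is |12 − (-6)|/|n| = 18/17.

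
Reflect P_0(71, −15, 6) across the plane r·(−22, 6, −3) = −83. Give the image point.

n = (−22, 6, −3), |n|² = 529, n·P_0 − (-83) = -1587, so t = -1587/529 = -3.
Foot F = P_0 − (-3)·n = (5, 3, −3); the reflection is 2F − P_0 = (−61, 21, −12).

(-61, 21, -12)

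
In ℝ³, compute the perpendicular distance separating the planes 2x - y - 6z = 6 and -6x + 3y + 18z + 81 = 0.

Divide the second equation by -3 to match normals: 2x - y - 6z = 27.
Both planes have normal n = (2, -1, -6), |n| = √41. Any point on the first plane is at distance |27 − 6|/|n| = 21/√41 = 21√41/41 from the second.

21/√41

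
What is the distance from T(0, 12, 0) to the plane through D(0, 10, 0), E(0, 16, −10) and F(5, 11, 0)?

2√35/7

DE = (0, 6, −10) and DF = (5, 1, 0), so a normal is n = DE × DF = (10, −50, −30).
d = |10·0 + (-50)·12 + (-30)·0 − (-500)| / √(100 + 2500 + 900) = |-100| / (10√35) = 10/√35.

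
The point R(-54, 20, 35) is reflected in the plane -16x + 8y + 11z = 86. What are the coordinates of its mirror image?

n = (-16, 8, 11), |n|² = 441, n·R − 86 = 1323, so t = 1323/441 = 3.
Foot F = R − 3·n = (-6, -4, 2); the reflection is 2F − R = (42, -28, -31).

(42, -28, -31)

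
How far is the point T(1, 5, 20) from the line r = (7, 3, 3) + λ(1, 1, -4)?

Direction vector d = (1, 1, -4).
AP = (-6, 2, 17); AP·d = -72, |AP|² = 329, |d|² = 18.
distance² = |AP|² − (AP·d)²/|d|² = 329 − 5184/18 = 41, so the distance is √41.

√41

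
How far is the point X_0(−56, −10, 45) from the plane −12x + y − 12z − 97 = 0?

Normal vector n = (−12, 1, −12), and n·(−56, −10, 45) − 97 = 25.
|n| = √(144 + 1 + 144) = 17, so the distance is |25|/17 = 25/17.

25/17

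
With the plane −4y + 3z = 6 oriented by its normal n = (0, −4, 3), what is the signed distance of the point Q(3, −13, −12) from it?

n·Q − 6 = 10.
|n| = 5, so the signed distance is 10/5 = 2.

2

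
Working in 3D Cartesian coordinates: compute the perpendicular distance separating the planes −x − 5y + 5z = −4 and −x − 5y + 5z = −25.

7√51/17

With common normal n = (−1, −5, 5) (|n| = √51), the distance is |(-4) − (-25)|/|n| = 21/√51.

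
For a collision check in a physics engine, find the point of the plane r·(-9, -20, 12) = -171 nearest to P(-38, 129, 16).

The perpendicular from P has direction n = (-9, -20, 12): r = (-38, 129, 16) + λ(-9, -20, 12).
Substitute into the plane: n·(P + λn) = -171 gives -2046 + 625λ = -171, so λ = 3.
Foot = (-38, 129, 16) + 3·(-9, -20, 12) = (-65, 69, 52).

(-65, 69, 52)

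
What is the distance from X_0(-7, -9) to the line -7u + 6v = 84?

89√85/85

The normal to the line is n = (-7, 6) with |n| = √85.
|n·X_0 − 84| = |-5 − 84| = 89, so the distance is 89/√85 = 89√85/85.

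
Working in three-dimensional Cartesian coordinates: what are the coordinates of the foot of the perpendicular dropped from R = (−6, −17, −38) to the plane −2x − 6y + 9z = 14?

(-10, -29, -20)

The perpendicular from R has direction n = (−2, −6, 9): r = (−6, −17, −38) + μ(−2, −6, 9).
Substitute into the plane: n·(R + μn) = 14 gives -228 + 121μ = 14, so μ = 2.
Foot = (−6, −17, −38) + 2·(−2, −6, 9) = (−10, −29, −20).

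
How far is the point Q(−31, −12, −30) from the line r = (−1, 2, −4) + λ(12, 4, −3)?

2√274

Direction vector d = (12, 4, −3).
AP = (−30, −14, −26); AP·d = -338, |AP|² = 1772, |d|² = 169.
distance² = |AP|² − (AP·d)²/|d|² = 1772 − 114244/169 = 1096, so the distance is 2√274.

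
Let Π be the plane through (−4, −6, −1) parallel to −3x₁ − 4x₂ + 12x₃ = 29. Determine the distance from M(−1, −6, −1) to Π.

Parallel planes share the normal n = (−3, −4, 12); since (−4, −6, −1) lies on the plane, its equation is −3x₁ − 4x₂ + 12x₃ = 24.
Then n·(−1, −6, −1) − 24 = −9.
|n| = √(9 + 16 + 144) = 13, so the distance is |-9|/13 = 9/13.

9/13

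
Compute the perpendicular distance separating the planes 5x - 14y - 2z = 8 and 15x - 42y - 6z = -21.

Divide the second equation by 3 to match normals: 5x - 14y - 2z = -7.
Both planes have normal n = (5, -14, -2), |n| = 15. Any point on the first plane is at distance |(-7) − 8|/|n| = 15/15 = 1 from the second.

1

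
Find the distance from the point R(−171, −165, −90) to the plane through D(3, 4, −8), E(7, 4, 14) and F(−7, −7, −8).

DE = (4, 0, 22) and DF = (−10, −11, 0), so a normal is n = DE × DF = (242, −220, −44).
n = (242, −220, −44); n·P − 198 = -1320; |n| = 330; distance = 1320/330 = 4.

4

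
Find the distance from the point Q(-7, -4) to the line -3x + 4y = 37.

32/5

The normal to the line is n = (-3, 4) with |n| = 5.
|n·Q − 37| = |5 − 37| = 32, so the distance is 32/5.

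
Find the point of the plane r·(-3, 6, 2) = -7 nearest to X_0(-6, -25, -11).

The perpendicular from X_0 has direction n = (-3, 6, 2): r = (-6, -25, -11) + t(-3, 6, 2).
Substitute into the plane: n·(X_0 + tn) = -7 gives -154 + 49t = -7, so t = 3.
Foot = (-6, -25, -11) + 3·(-3, 6, 2) = (-15, -7, -5).

(-15, -7, -5)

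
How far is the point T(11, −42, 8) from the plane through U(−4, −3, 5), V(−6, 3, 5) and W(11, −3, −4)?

UV = (−2, 6, 0) and UW = (15, 0, −9), so a normal is n = UV × UW = (−54, −18, −90).
Then n·(11, −42, 8) − (−180) = −378.
|n| = √(2916 + 324 + 8100) = 18√35, so the distance is |-378|/(18√35) = 21/√35.

3√35/5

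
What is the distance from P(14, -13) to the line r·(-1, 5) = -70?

9√26/26

d = |(-1)·14 + 5·(-13) − (-70)| / √(1 + 25) = |-9|/√26 = 9/√26.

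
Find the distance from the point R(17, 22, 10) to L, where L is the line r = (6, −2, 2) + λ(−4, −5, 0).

√105

Direction vector d = (−4, −5, 0).
AP = (11, 24, 8), and AP × d = (40, −32, 41).
|AP × d|² = 4305 and |d|² = 41, so the distance is √(4305/41) = √105.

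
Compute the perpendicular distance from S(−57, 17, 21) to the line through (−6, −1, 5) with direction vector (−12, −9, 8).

45

Direction vector d = (−12, −9, 8).
AP = (−51, 18, 16); AP·d = 578, |AP|² = 3181, |d|² = 289.
distance² = |AP|² − (AP·d)²/|d|² = 3181 − 334084/289 = 2025, so the distance is 45.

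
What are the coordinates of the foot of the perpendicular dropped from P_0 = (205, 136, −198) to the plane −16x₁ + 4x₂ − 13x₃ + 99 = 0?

The perpendicular from P_0 has direction n = (−16, 4, −13): r = (205, 136, −198) + μ(−16, 4, −13).
Substitute into the plane: n·(P_0 + μn) = -99 gives -162 + 441μ = -99, so μ = 1/7.
Foot = (205, 136, −198) + (1/7)·(−16, 4, −13) = (1419/7, 956/7, −1399/7).

(1419/7, 956/7, -1399/7)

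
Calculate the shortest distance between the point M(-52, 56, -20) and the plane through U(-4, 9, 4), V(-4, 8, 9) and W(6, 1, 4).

UV = (0, -1, 5) and UW = (10, -8, 0), so a normal is n = UV × UW = (40, 50, 10).
n = (40, 50, 10); n·P − 330 = 190; |n| = 10√42; distance = 190/(10√42) = 19√42/42.

19√42/42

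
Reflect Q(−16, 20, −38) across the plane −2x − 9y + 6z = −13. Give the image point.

n = (−2, −9, 6), |n|² = 121, n·Q − (-13) = -363, so t = -363/121 = -3.
Foot F = Q − (-3)·n = (−22, −7, −20); the reflection is 2F − Q = (−28, −34, −2).

(-28, -34, -2)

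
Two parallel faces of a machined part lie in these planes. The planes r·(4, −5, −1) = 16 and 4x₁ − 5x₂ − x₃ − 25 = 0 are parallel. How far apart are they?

With common normal n = (4, −5, −1) (|n| = √42), the distance is |16 − 25|/|n| = 9/√42.

3√42/14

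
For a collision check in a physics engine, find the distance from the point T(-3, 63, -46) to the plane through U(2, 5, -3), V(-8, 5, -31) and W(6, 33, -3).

UV = (-10, 0, -28) and UW = (4, 28, 0), so a normal is n = UV × UW = (784, -112, -280).
Then n·(-3, 63, -46) - 1848 = 1624.
|n| = √(614656 + 12544 + 78400) = 840, so the distance is |1624|/840 = 29/15.

29/15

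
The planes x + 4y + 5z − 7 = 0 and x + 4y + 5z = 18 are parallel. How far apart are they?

With common normal n = (1, 4, 5) (|n| = √42), the distance is |7 − 18|/|n| = 11/√42 = 11√42/42.

11/√42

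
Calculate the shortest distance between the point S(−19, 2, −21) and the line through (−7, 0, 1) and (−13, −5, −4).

12√2

A direction vector is d = (−6, −5, −5).
AP = (−12, 2, −22), and AP × d = (−120, 72, 72).
|AP × d|² = 24768 and |d|² = 86, so the distance is √(24768/86) = √288 = 12√2.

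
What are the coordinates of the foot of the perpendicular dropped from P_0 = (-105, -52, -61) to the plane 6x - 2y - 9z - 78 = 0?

(-1125/11, -582/11, -716/11)

n = (6, -2, -9), |n|² = 121, and n·P_0 − 78 = -55.
t = -55/121 = -5/11, so the foot is P_0 − t·n = (-105, -52, -61) − (-5/11)·(6, -2, -9) = (-1125/11, -582/11, -716/11).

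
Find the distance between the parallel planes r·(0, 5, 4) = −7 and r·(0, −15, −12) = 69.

16√41/41

Divide the second equation by -3 to match normals: 5y + 4z = -23.
With common normal n = (0, 5, 4) (|n| = √41), the distance is |(-7) − (-23)|/|n| = 16/√41.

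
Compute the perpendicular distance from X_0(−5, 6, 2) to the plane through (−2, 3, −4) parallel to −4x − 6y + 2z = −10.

Parallel planes share the normal n = (−4, −6, 2); since (−2, 3, −4) lies on the plane, its equation is −4x − 6y + 2z = -18.
n = (−4, −6, 2); n·P − (-18) = 6; |n| = 2√14; distance = 6/(2√14) = 3/√14.

3√14/14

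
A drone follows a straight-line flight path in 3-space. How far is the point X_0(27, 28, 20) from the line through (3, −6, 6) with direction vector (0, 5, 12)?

2√313

Direction vector d = (0, 5, 12).
AP = (24, 34, 14); AP·d = 338, |AP|² = 1928, |d|² = 169.
distance² = |AP|² − (AP·d)²/|d|² = 1928 − 114244/169 = 1252, so the distance is 2√313.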